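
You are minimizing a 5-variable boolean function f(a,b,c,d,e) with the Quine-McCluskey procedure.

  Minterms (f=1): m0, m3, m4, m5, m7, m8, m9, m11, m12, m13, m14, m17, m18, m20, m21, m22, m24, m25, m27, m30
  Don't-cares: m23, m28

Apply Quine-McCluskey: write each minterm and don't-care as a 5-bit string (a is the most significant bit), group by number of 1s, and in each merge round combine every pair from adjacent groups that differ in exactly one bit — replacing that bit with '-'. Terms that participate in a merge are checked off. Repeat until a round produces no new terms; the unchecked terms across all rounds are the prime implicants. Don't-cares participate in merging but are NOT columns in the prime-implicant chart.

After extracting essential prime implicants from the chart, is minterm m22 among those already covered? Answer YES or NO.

size-2^0 implicants → 00000(✓)  00011(✓)  00100(✓)  00101(✓)  00111(✓)  01000(✓)  01001(✓)  01011(✓)  01100(✓)  01101(✓)  01110(✓)  10001(✓)  10010(✓)  10100(✓)  10101(✓)  10110(✓)  10111(✓)  11000(✓)  11001(✓)  11011(✓)  11100(✓)  11110(✓)
size-2^1 implicants → -0100(✓)  -0101(✓)  -0111(✓)  -1000(✓)  -1001(✓)  -1011(✓)  -1100(✓)  -1110(✓)  0-000(✓)  0-011  0-100(✓)  0-101(✓)  00-00(✓)  00-11  001-1(✓)  0010-(✓)  01-00(✓)  01-01(✓)  010-1(✓)  0100-(✓)  011-0(✓)  0110-(✓)  1-001  1-100(✓)  1-110(✓)  10-01  10-10  101-0(✓)  101-1(✓)  1010-(✓)  1011-(✓)  11-00(✓)  110-1(✓)  1100-(✓)  111-0(✓)
size-2^2 implicants → --100  -01-1  -010-  -1-00  -10-1  -100-  -11-0  0--00  0-10-  01-0-  1-1-0  101--
Unchecked terms (primes): --100, -01-1, -010-, -1-00, -10-1, -100-, -11-0, 0--00, 0-011, 0-10-, 00-11, 01-0-, 1-001, 1-1-0, 10-01, 10-10, 101--
Minterm coverage:
  m0 ⊆ 0--00 [E]
  m3 ⊆ 0-011,00-11
  m4 ⊆ --100,-010-,0--00,0-10-
  m5 ⊆ -01-1,-010-,0-10-
  m7 ⊆ -01-1,00-11
  m8 ⊆ -1-00,-100-,0--00,01-0-
  m9 ⊆ -10-1,-100-,01-0-
  m11 ⊆ -10-1,0-011
  m12 ⊆ --100,-1-00,-11-0,0--00,0-10-,01-0-
  m13 ⊆ 0-10-,01-0-
  m14 ⊆ -11-0 [E]
  m17 ⊆ 1-001,10-01
  m18 ⊆ 10-10 [E]
  m20 ⊆ --100,-010-,1-1-0,101--
  m21 ⊆ -01-1,-010-,10-01,101--
  m22 ⊆ 1-1-0,10-10,101--
  m24 ⊆ -1-00,-100-
  m25 ⊆ -10-1,-100-,1-001
  m27 ⊆ -10-1 [E]
  m30 ⊆ -11-0,1-1-0
E = {-10-1, -11-0, 0--00, 10-10}

YES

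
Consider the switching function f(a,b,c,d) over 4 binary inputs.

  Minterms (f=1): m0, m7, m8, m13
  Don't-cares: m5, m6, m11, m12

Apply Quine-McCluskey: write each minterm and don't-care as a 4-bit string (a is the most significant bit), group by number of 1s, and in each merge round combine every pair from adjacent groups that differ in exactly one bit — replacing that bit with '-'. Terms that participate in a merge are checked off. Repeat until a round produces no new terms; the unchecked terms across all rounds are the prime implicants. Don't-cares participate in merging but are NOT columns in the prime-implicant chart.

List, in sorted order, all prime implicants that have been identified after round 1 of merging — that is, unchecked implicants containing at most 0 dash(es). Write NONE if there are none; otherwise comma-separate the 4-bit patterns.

1011

size-2^0 implicants → 0000(✓)  0101(✓)  0110(✓)  0111(✓)  1000(✓)  1011  1100(✓)  1101(✓)
size-2^1 implicants → -000  -101  01-1  011-  1-00  110-
Unchecked terms (primes): -000, -101, 01-1, 011-, 1-00, 1011, 110-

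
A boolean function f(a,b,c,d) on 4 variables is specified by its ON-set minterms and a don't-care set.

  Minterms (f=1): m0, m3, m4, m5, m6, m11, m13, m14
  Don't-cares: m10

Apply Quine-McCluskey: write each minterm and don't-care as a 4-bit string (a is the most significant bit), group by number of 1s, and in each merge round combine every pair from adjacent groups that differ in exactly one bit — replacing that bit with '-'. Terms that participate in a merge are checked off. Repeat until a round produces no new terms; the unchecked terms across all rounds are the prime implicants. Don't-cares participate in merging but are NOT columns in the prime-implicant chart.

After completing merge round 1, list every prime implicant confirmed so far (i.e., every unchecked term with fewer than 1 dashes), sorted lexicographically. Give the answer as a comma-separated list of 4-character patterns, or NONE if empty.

NONE

Round 0: 0000✓ 0011✓ 0100✓ 0101✓ 0110✓ 1010✓ 1011✓ 1101✓ 1110✓
Round 1: -011 -101 -110 0-00 01-0 010- 1-10 101-
PIs = {-011, -101, -110, 0-00, 01-0, 010-, 1-10, 101-}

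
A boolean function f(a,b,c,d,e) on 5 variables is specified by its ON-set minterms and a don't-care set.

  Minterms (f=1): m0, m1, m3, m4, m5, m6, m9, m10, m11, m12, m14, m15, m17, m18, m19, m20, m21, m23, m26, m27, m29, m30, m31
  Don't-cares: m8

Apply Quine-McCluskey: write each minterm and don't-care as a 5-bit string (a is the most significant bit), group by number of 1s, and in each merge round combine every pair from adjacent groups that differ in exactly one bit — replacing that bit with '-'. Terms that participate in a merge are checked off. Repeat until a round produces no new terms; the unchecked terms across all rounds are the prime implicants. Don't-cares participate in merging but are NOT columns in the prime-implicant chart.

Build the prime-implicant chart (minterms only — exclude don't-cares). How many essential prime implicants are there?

[col 0] 00000*, 00001*, 00011*, 00100*, 00101*, 00110*, 01000*, 01001*, 01010*, 01011*, 01100*, 01110*, 01111*, 10001*, 10010*, 10011*, 10100*, 10101*, 10111*, 11010*, 11011*, 11101*, 11110*, 11111*
[col 1] -0001*, -0011*, -0100*, -0101*, -1010*, -1011*, -1110*, -1111*, 0-000*, 0-001*, 0-011*, 0-100*, 0-110*, 00-00*, 00-01*, 000-1*, 0000-*, 001-0*, 0010-*, 01-00*, 01-10*, 01-11*, 010-0*, 010-1*, 0100-*, 0101-*, 011-0*, 0111-*, 1-010*, 1-011*, 1-101*, 1-111*, 10-01*, 10-11*, 100-1*, 1001-*, 101-1*, 1010-*, 11-10*, 11-11*, 1101-*, 111-1*, 1111-*
[col 2] --011, -0-01, -00-1, -010-, -1-10*, -1-11*, -101-*, -111-*, 0--00, 0-0-1, 0-00-, 0-1-0, 00-0-, 01--0, 01-1-*, 010--, 1--11, 1-01-, 1-1-1, 10--1, 11-1-*
[col 3] -1-1-
Prime implicants: --011, -0-01, -00-1, -010-, -1-1-, 0--00, 0-0-1, 0-00-, 0-1-0, 00-0-, 01--0, 010--, 1--11, 1-01-, 1-1-1, 10--1
PI chart (minterm → PIs covering it):
  0 | 0--00,0-00-,00-0-
  1 | -0-01,-00-1,0-0-1,0-00-,00-0-
  3 | --011,-00-1,0-0-1
  4 | -010-,0--00,0-1-0,00-0-
  5 | -0-01,-010-,00-0-
  6 | 0-1-0  (sole → essential)
  9 | 0-0-1,0-00-,010--
  10 | -1-1-,01--0,010--
  11 | --011,-1-1-,0-0-1,010--
  12 | 0--00,0-1-0,01--0
  14 | -1-1-,0-1-0,01--0
  15 | -1-1-  (sole → essential)
  17 | -0-01,-00-1,10--1
  18 | 1-01-  (sole → essential)
  19 | --011,-00-1,1--11,1-01-,10--1
  20 | -010-  (sole → essential)
  21 | -0-01,-010-,1-1-1,10--1
  23 | 1--11,1-1-1,10--1
  26 | -1-1-,1-01-
  27 | --011,-1-1-,1--11,1-01-
  29 | 1-1-1  (sole → essential)
  30 | -1-1-  (sole → essential)
  31 | -1-1-,1--11,1-1-1
Essential prime implicants: -010-, -1-1-, 0-1-0, 1-01-, 1-1-1

5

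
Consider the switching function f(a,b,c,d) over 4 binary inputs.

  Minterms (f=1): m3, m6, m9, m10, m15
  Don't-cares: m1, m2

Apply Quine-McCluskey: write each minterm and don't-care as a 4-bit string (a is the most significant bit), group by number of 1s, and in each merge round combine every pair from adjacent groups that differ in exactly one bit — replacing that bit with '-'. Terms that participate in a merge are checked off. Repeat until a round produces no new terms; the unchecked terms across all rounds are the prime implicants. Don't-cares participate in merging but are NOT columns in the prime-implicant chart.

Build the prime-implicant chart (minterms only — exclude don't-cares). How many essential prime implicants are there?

[col 0] 0001*, 0010*, 0011*, 0110*, 1001*, 1010*, 1111
[col 1] -001, -010, 0-10, 00-1, 001-
Prime implicants: -001, -010, 0-10, 00-1, 001-, 1111
PI chart (minterm → PIs covering it):
  3 | 00-1,001-
  6 | 0-10  (sole → essential)
  9 | -001  (sole → essential)
  10 | -010  (sole → essential)
  15 | 1111  (sole → essential)
Essential prime implicants: -001, -010, 0-10, 1111

4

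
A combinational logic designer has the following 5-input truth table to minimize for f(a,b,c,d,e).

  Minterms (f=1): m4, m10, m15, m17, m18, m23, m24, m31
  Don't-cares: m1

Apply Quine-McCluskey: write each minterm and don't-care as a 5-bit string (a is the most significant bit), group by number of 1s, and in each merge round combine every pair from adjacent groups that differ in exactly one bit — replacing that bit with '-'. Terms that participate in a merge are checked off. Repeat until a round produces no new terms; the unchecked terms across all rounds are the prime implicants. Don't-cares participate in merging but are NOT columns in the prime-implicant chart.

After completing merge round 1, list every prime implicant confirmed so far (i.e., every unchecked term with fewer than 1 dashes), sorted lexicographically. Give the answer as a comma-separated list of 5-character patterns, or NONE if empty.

Round 0: 00001✓ 00100 01010 01111✓ 10001✓ 10010 10111✓ 11000 11111✓
Round 1: -0001 -1111 1-111
PIs = {-0001, -1111, 00100, 01010, 1-111, 10010, 11000}

00100, 01010, 10010, 11000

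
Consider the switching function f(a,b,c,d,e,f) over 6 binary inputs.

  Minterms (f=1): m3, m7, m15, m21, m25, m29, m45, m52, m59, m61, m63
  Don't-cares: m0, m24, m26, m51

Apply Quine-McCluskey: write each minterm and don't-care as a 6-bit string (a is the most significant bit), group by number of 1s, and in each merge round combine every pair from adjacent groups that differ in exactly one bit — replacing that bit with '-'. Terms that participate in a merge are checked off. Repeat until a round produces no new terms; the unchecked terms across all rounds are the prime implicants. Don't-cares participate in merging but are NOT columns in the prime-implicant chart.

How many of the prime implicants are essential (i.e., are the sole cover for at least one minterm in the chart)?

5

Round 0: 000000 000011✓ 000111✓ 001111✓ 010101✓ 011000✓ 011001✓ 011010✓ 011101✓ 101101✓ 110011✓ 110100 111011✓ 111101✓ 111111✓
Round 1: -11101 00-111 000-11 01-101 011-01 0110-0 01100- 1-1101 11-011 111-11 1111-1
PIs = {-11101, 00-111, 000-11, 000000, 01-101, 011-01, 0110-0, 01100-, 1-1101, 11-011, 110100, 111-11, 1111-1}
Coverage chart:
  m3: 000-11 ←essential
  m7: 00-111,000-11
  m15: 00-111 ←essential
  m21: 01-101 ←essential
  m25: 011-01,01100-
  m29: -11101,01-101,011-01
  m45: 1-1101 ←essential
  m52: 110100 ←essential
  m59: 11-011,111-11
  m61: -11101,1-1101,1111-1
  m63: 111-11,1111-1
Essential: 00-111, 000-11, 01-101, 1-1101, 110100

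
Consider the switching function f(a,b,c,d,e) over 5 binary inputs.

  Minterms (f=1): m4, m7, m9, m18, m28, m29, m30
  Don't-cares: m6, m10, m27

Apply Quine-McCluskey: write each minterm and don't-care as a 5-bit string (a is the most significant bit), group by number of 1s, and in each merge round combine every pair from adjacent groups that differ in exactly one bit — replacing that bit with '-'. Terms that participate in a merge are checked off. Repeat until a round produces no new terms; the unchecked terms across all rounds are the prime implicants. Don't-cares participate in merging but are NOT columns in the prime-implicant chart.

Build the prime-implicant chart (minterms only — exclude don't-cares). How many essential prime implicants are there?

size-2^0 implicants → 00100(✓)  00110(✓)  00111(✓)  01001  01010  10010  11011  11100(✓)  11101(✓)  11110(✓)
size-2^1 implicants → 001-0  0011-  111-0  1110-
Unchecked terms (primes): 001-0, 0011-, 01001, 01010, 10010, 11011, 111-0, 1110-
Minterm coverage:
  m4 ⊆ 001-0 [E]
  m7 ⊆ 0011- [E]
  m9 ⊆ 01001 [E]
  m18 ⊆ 10010 [E]
  m28 ⊆ 111-0,1110-
  m29 ⊆ 1110- [E]
  m30 ⊆ 111-0 [E]
E = {001-0, 0011-, 01001, 10010, 111-0, 1110-}

6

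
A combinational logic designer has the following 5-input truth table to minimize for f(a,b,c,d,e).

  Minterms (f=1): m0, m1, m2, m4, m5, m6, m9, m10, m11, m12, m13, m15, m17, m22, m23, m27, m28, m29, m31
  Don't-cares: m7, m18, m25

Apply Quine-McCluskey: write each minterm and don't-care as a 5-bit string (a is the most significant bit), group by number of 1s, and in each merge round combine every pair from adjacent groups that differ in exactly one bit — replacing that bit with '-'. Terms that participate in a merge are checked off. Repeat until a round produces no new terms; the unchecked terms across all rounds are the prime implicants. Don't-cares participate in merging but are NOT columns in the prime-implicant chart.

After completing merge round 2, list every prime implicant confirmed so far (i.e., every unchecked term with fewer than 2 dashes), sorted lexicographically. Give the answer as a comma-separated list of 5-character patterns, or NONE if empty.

0-010, 0101-

size-2^0 implicants → 00000(✓)  00001(✓)  00010(✓)  00100(✓)  00101(✓)  00110(✓)  00111(✓)  01001(✓)  01010(✓)  01011(✓)  01100(✓)  01101(✓)  01111(✓)  10001(✓)  10010(✓)  10110(✓)  10111(✓)  11001(✓)  11011(✓)  11100(✓)  11101(✓)  11111(✓)
size-2^1 implicants → -0001(✓)  -0010(✓)  -0110(✓)  -0111(✓)  -1001(✓)  -1011(✓)  -1100(✓)  -1101(✓)  -1111(✓)  0-001(✓)  0-010  0-100(✓)  0-101(✓)  0-111(✓)  00-00(✓)  00-01(✓)  00-10(✓)  000-0(✓)  0000-(✓)  001-0(✓)  001-1(✓)  0010-(✓)  0011-(✓)  01-01(✓)  01-11(✓)  010-1(✓)  0101-  011-1(✓)  0110-(✓)  1-001(✓)  1-111(✓)  10-10(✓)  1011-(✓)  11-01(✓)  11-11(✓)  110-1(✓)  111-1(✓)  1110-(✓)
size-2^2 implicants → --001  --111  -0-10  -011-  -1-01(✓)  -1-11(✓)  -10-1(✓)  -11-1(✓)  -110-  0--01  0-1-1  0-10-  00--0  00-0-  001--  01--1(✓)  11--1(✓)
size-2^3 implicants → -1--1
Unchecked terms (primes): --001, --111, -0-10, -011-, -1--1, -110-, 0--01, 0-010, 0-1-1, 0-10-, 00--0, 00-0-, 001--, 0101-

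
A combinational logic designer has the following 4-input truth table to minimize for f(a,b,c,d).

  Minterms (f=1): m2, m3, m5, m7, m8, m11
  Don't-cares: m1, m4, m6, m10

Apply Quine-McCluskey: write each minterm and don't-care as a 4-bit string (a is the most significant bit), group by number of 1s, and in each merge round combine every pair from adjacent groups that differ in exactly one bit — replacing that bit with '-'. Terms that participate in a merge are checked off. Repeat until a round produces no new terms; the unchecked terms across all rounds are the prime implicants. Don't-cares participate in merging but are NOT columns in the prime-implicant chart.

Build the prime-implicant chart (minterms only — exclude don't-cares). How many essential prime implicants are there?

Round 0: 0001✓ 0010✓ 0011✓ 0100✓ 0101✓ 0110✓ 0111✓ 1000✓ 1010✓ 1011✓
Round 1: -010✓ -011✓ 0-01✓ 0-10✓ 0-11✓ 00-1✓ 001-✓ 01-0✓ 01-1✓ 010-✓ 011-✓ 10-0 101-✓
Round 2: -01- 0--1 0-1- 01--
PIs = {-01-, 0--1, 0-1-, 01--, 10-0}
Coverage chart:
  m2: -01-,0-1-
  m3: -01-,0--1,0-1-
  m5: 0--1,01--
  m7: 0--1,0-1-,01--
  m8: 10-0 ←essential
  m11: -01- ←essential
Essential: -01-, 10-0

2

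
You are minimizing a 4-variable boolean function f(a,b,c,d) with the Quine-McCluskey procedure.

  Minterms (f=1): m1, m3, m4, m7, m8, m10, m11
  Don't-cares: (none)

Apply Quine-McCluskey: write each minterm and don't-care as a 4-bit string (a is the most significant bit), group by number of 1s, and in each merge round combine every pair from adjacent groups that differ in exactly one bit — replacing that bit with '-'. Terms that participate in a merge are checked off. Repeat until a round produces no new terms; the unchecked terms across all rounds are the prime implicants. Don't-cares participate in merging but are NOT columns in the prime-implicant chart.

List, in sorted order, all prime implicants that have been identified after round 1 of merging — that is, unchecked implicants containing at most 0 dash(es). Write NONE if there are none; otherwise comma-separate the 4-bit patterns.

0100

[col 0] 0001*, 0011*, 0100, 0111*, 1000*, 1010*, 1011*
[col 1] -011, 0-11, 00-1, 10-0, 101-
Prime implicants: -011, 0-11, 00-1, 0100, 10-0, 101-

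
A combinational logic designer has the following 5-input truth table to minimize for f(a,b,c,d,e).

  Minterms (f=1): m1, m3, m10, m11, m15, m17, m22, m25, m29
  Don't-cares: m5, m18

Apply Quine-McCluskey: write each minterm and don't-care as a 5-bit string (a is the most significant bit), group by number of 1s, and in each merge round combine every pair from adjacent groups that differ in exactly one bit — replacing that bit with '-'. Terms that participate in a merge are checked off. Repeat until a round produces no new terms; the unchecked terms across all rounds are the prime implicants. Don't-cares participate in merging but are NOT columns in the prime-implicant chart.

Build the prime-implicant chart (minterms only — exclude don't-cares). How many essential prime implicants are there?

4

[col 0] 00001*, 00011*, 00101*, 01010*, 01011*, 01111*, 10001*, 10010*, 10110*, 11001*, 11101*
[col 1] -0001, 0-011, 00-01, 000-1, 01-11, 0101-, 1-001, 10-10, 11-01
Prime implicants: -0001, 0-011, 00-01, 000-1, 01-11, 0101-, 1-001, 10-10, 11-01
PI chart (minterm → PIs covering it):
  1 | -0001,00-01,000-1
  3 | 0-011,000-1
  10 | 0101-  (sole → essential)
  11 | 0-011,01-11,0101-
  15 | 01-11  (sole → essential)
  17 | -0001,1-001
  22 | 10-10  (sole → essential)
  25 | 1-001,11-01
  29 | 11-01  (sole → essential)
Essential prime implicants: 01-11, 0101-, 10-10, 11-01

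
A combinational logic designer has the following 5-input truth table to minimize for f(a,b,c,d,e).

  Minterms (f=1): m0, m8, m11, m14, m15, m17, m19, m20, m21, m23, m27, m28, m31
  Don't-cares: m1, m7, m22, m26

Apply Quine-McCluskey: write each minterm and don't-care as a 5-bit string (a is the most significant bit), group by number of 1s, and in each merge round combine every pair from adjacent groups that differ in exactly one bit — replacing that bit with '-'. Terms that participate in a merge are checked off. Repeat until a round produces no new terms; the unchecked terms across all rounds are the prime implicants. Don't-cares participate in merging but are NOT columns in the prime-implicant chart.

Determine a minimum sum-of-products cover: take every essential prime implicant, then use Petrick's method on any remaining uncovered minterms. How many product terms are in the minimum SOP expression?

Round 0: 00000✓ 00001✓ 00111✓ 01000✓ 01011✓ 01110✓ 01111✓ 10001✓ 10011✓ 10100✓ 10101✓ 10110✓ 10111✓ 11010✓ 11011✓ 11100✓ 11111✓
Round 1: -0001 -0111✓ -1011✓ -1111✓ 0-000 0-111✓ 0000- 01-11✓ 0111- 1-011✓ 1-100 1-111✓ 10-01✓ 10-11✓ 100-1✓ 101-0✓ 101-1✓ 1010-✓ 1011-✓ 11-11✓ 1101-
Round 2: --111 -1-11 1--11 10--1 101--
PIs = {--111, -0001, -1-11, 0-000, 0000-, 0111-, 1--11, 1-100, 10--1, 101--, 1101-}
Coverage chart:
  m0: 0-000,0000-
  m8: 0-000 ←essential
  m11: -1-11 ←essential
  m14: 0111- ←essential
  m15: --111,-1-11,0111-
  m17: -0001,10--1
  m19: 1--11,10--1
  m20: 1-100,101--
  m21: 10--1,101--
  m23: --111,1--11,10--1,101--
  m27: -1-11,1--11,1101-
  m28: 1-100 ←essential
  m31: --111,-1-11,1--11
Essential: -1-11, 0-000, 0111-, 1-100
Petrick residual → 10--1
Min cover (5 terms): bde + a'c'd'e' + a'bcd + acd'e' + ab'e

5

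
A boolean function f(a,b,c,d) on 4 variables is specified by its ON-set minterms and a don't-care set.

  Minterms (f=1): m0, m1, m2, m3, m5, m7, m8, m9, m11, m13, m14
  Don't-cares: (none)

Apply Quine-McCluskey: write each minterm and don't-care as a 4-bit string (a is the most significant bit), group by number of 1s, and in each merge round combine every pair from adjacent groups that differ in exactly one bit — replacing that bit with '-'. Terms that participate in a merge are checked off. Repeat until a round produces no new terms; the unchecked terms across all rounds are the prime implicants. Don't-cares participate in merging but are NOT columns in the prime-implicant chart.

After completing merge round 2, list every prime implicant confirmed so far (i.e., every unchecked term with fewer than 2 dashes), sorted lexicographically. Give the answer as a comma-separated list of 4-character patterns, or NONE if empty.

1110

[col 0] 0000*, 0001*, 0010*, 0011*, 0101*, 0111*, 1000*, 1001*, 1011*, 1101*, 1110
[col 1] -000*, -001*, -011*, -101*, 0-01*, 0-11*, 00-0*, 00-1*, 000-*, 001-*, 01-1*, 1-01*, 10-1*, 100-*
[col 2] --01, -0-1, -00-, 0--1, 00--
Prime implicants: --01, -0-1, -00-, 0--1, 00--, 1110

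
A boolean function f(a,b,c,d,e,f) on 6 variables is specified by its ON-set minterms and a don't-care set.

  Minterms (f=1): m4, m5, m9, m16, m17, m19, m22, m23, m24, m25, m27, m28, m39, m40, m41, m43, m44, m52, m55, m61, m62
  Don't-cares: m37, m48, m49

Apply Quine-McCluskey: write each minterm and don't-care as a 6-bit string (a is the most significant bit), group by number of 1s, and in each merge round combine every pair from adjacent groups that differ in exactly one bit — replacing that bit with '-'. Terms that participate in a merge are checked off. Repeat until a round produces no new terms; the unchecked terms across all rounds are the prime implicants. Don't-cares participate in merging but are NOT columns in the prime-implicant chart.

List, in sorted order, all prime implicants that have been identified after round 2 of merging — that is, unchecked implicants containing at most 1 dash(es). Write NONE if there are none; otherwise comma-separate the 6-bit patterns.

size-2^0 implicants → 000100(✓)  000101(✓)  001001(✓)  010000(✓)  010001(✓)  010011(✓)  010110(✓)  010111(✓)  011000(✓)  011001(✓)  011011(✓)  011100(✓)  100101(✓)  100111(✓)  101000(✓)  101001(✓)  101011(✓)  101100(✓)  110000(✓)  110001(✓)  110100(✓)  110111(✓)  111101  111110
size-2^1 implicants → -00101  -01001  -10000(✓)  -10001(✓)  -10111  0-1001  00010-  01-000(✓)  01-001(✓)  01-011(✓)  010-11  0100-1(✓)  01000-(✓)  01011-  011-00  0110-1(✓)  01100-(✓)  1-0111  1001-1  101-00  1010-1  10100-  110-00  11000-(✓)
size-2^2 implicants → -1000-  01-0-1  01-00-
Unchecked terms (primes): -00101, -01001, -1000-, -10111, 0-1001, 00010-, 01-0-1, 01-00-, 010-11, 01011-, 011-00, 1-0111, 1001-1, 101-00, 1010-1, 10100-, 110-00, 111101, 111110

-00101, -01001, -10111, 0-1001, 00010-, 010-11, 01011-, 011-00, 1-0111, 1001-1, 101-00, 1010-1, 10100-, 110-00, 111101, 111110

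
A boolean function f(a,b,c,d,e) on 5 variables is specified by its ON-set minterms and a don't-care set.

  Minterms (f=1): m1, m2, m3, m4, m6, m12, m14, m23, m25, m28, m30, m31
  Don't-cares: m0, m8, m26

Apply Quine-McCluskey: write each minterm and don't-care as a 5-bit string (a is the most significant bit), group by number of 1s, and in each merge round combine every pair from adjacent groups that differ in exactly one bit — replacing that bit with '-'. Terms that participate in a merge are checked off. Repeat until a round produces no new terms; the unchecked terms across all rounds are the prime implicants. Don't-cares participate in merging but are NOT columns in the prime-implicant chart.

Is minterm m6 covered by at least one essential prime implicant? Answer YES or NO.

size-2^0 implicants → 00000(✓)  00001(✓)  00010(✓)  00011(✓)  00100(✓)  00110(✓)  01000(✓)  01100(✓)  01110(✓)  10111(✓)  11001  11010(✓)  11100(✓)  11110(✓)  11111(✓)
size-2^1 implicants → -1100(✓)  -1110(✓)  0-000(✓)  0-100(✓)  0-110(✓)  00-00(✓)  00-10(✓)  000-0(✓)  000-1(✓)  0000-(✓)  0001-(✓)  001-0(✓)  01-00(✓)  011-0(✓)  1-111  11-10  111-0(✓)  1111-
size-2^2 implicants → -11-0  0--00  0-1-0  00--0  000--
Unchecked terms (primes): -11-0, 0--00, 0-1-0, 00--0, 000--, 1-111, 11-10, 11001, 1111-
Minterm coverage:
  m1 ⊆ 000-- [E]
  m2 ⊆ 00--0,000--
  m3 ⊆ 000-- [E]
  m4 ⊆ 0--00,0-1-0,00--0
  m6 ⊆ 0-1-0,00--0
  m12 ⊆ -11-0,0--00,0-1-0
  m14 ⊆ -11-0,0-1-0
  m23 ⊆ 1-111 [E]
  m25 ⊆ 11001 [E]
  m28 ⊆ -11-0 [E]
  m30 ⊆ -11-0,11-10,1111-
  m31 ⊆ 1-111,1111-
E = {-11-0, 000--, 1-111, 11001}

NO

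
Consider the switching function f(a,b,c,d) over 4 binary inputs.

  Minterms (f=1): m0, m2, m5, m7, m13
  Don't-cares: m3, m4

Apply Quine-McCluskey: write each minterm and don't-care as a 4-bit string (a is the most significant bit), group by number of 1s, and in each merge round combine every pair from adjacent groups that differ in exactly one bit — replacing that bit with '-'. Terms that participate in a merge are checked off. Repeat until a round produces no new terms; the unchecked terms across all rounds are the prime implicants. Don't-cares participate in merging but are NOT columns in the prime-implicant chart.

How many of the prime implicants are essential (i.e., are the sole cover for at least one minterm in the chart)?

size-2^0 implicants → 0000(✓)  0010(✓)  0011(✓)  0100(✓)  0101(✓)  0111(✓)  1101(✓)
size-2^1 implicants → -101  0-00  0-11  00-0  001-  01-1  010-
Unchecked terms (primes): -101, 0-00, 0-11, 00-0, 001-, 01-1, 010-
Minterm coverage:
  m0 ⊆ 0-00,00-0
  m2 ⊆ 00-0,001-
  m5 ⊆ -101,01-1,010-
  m7 ⊆ 0-11,01-1
  m13 ⊆ -101 [E]
E = {-101}

1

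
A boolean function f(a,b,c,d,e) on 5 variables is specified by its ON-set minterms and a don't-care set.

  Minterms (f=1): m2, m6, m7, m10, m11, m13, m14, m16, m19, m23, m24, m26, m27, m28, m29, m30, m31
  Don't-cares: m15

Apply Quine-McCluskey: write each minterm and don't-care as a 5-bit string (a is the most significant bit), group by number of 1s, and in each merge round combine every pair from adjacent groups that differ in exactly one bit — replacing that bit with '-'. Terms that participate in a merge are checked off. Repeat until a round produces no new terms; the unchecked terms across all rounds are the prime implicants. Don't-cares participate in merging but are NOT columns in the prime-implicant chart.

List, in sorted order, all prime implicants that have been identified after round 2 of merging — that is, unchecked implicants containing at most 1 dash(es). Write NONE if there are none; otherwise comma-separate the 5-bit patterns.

1-000

size-2^0 implicants → 00010(✓)  00110(✓)  00111(✓)  01010(✓)  01011(✓)  01101(✓)  01110(✓)  01111(✓)  10000(✓)  10011(✓)  10111(✓)  11000(✓)  11010(✓)  11011(✓)  11100(✓)  11101(✓)  11110(✓)  11111(✓)
size-2^1 implicants → -0111(✓)  -1010(✓)  -1011(✓)  -1101(✓)  -1110(✓)  -1111(✓)  0-010(✓)  0-110(✓)  0-111(✓)  00-10(✓)  0011-(✓)  01-10(✓)  01-11(✓)  0101-(✓)  011-1(✓)  0111-(✓)  1-000  1-011(✓)  1-111(✓)  10-11(✓)  11-00(✓)  11-10(✓)  11-11(✓)  110-0(✓)  1101-(✓)  111-0(✓)  111-1(✓)  1110-(✓)  1111-(✓)
size-2^2 implicants → --111  -1-10(✓)  -1-11(✓)  -101-(✓)  -11-1  -111-(✓)  0--10  0-11-  01-1-(✓)  1--11  11--0  11-1-(✓)  111--
size-2^3 implicants → -1-1-
Unchecked terms (primes): --111, -1-1-, -11-1, 0--10, 0-11-, 1--11, 1-000, 11--0, 111--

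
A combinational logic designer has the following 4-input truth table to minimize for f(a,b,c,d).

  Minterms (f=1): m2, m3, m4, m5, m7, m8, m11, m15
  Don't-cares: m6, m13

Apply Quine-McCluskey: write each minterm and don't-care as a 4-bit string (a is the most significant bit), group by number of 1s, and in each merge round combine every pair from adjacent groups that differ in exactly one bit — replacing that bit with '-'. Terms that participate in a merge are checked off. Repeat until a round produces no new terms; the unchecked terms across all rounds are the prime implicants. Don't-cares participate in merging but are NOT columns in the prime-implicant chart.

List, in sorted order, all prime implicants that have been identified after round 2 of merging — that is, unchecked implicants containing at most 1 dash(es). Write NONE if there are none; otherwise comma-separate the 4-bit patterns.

size-2^0 implicants → 0010(✓)  0011(✓)  0100(✓)  0101(✓)  0110(✓)  0111(✓)  1000  1011(✓)  1101(✓)  1111(✓)
size-2^1 implicants → -011(✓)  -101(✓)  -111(✓)  0-10(✓)  0-11(✓)  001-(✓)  01-0(✓)  01-1(✓)  010-(✓)  011-(✓)  1-11(✓)  11-1(✓)
size-2^2 implicants → --11  -1-1  0-1-  01--
Unchecked terms (primes): --11, -1-1, 0-1-, 01--, 1000

1000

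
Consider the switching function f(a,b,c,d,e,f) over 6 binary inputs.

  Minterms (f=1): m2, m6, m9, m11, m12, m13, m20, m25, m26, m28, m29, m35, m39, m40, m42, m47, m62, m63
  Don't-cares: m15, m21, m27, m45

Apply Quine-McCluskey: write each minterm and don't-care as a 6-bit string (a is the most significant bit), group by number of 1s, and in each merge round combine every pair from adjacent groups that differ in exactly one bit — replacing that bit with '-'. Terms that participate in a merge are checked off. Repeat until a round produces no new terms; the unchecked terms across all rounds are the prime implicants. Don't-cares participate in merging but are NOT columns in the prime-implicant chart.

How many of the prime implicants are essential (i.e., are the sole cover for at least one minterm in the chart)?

[col 0] 000010*, 000110*, 001001*, 001011*, 001100*, 001101*, 001111*, 010100*, 010101*, 011001*, 011010*, 011011*, 011100*, 011101*, 100011*, 100111*, 101000*, 101010*, 101101*, 101111*, 111110*, 111111*
[col 1] -01101*, -01111*, 0-1001*, 0-1011*, 0-1100*, 0-1101*, 000-10, 001-01*, 001-11*, 0010-1*, 0011-1*, 00110-*, 01-100*, 01-101*, 01010-*, 011-01*, 0110-1*, 01101-, 01110-*, 1-1111, 10-111, 100-11, 1010-0, 1011-1*, 11111-
[col 2] -011-1, 0-1-01, 0-10-1, 0-110-, 001--1, 01-10-
Prime implicants: -011-1, 0-1-01, 0-10-1, 0-110-, 000-10, 001--1, 01-10-, 01101-, 1-1111, 10-111, 100-11, 1010-0, 11111-
PI chart (minterm → PIs covering it):
  2 | 000-10  (sole → essential)
  6 | 000-10  (sole → essential)
  9 | 0-1-01,0-10-1,001--1
  11 | 0-10-1,001--1
  12 | 0-110-  (sole → essential)
  13 | -011-1,0-1-01,0-110-,001--1
  20 | 01-10-  (sole → essential)
  25 | 0-1-01,0-10-1
  26 | 01101-  (sole → essential)
  28 | 0-110-,01-10-
  29 | 0-1-01,0-110-,01-10-
  35 | 100-11  (sole → essential)
  39 | 10-111,100-11
  40 | 1010-0  (sole → essential)
  42 | 1010-0  (sole → essential)
  47 | -011-1,1-1111,10-111
  62 | 11111-  (sole → essential)
  63 | 1-1111,11111-
Essential prime implicants: 0-110-, 000-10, 01-10-, 01101-, 100-11, 1010-0, 11111-

7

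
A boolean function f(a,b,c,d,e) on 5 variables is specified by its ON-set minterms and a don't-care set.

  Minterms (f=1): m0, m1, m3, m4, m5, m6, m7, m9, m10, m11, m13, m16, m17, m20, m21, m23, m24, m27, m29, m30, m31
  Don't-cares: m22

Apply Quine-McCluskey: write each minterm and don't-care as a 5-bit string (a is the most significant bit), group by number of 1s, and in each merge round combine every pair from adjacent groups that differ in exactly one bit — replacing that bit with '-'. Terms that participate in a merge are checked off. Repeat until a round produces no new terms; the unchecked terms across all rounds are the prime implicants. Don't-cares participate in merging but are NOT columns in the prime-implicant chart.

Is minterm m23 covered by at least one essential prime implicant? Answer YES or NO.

YES

size-2^0 implicants → 00000(✓)  00001(✓)  00011(✓)  00100(✓)  00101(✓)  00110(✓)  00111(✓)  01001(✓)  01010(✓)  01011(✓)  01101(✓)  10000(✓)  10001(✓)  10100(✓)  10101(✓)  10110(✓)  10111(✓)  11000(✓)  11011(✓)  11101(✓)  11110(✓)  11111(✓)
size-2^1 implicants → -0000(✓)  -0001(✓)  -0100(✓)  -0101(✓)  -0110(✓)  -0111(✓)  -1011  -1101(✓)  0-001(✓)  0-011(✓)  0-101(✓)  00-00(✓)  00-01(✓)  00-11(✓)  000-1(✓)  0000-(✓)  001-0(✓)  001-1(✓)  0010-(✓)  0011-(✓)  01-01(✓)  010-1(✓)  0101-  1-000  1-101(✓)  1-110(✓)  1-111(✓)  10-00(✓)  10-01(✓)  1000-(✓)  101-0(✓)  101-1(✓)  1010-(✓)  1011-(✓)  11-11  111-1(✓)  1111-(✓)
size-2^2 implicants → --101  -0-00(✓)  -0-01(✓)  -000-(✓)  -01-0(✓)  -01-1(✓)  -010-(✓)  -011-(✓)  0--01  0-0-1  00--1  00-0-(✓)  001--(✓)  1-1-1  1-11-  10-0-(✓)  101--(✓)
size-2^3 implicants → -0-0-  -01--
Unchecked terms (primes): --101, -0-0-, -01--, -1011, 0--01, 0-0-1, 00--1, 0101-, 1-000, 1-1-1, 1-11-, 11-11
Minterm coverage:
  m0 ⊆ -0-0- [E]
  m1 ⊆ -0-0-,0--01,0-0-1,00--1
  m3 ⊆ 0-0-1,00--1
  m4 ⊆ -0-0-,-01--
  m5 ⊆ --101,-0-0-,-01--,0--01,00--1
  m6 ⊆ -01-- [E]
  m7 ⊆ -01--,00--1
  m9 ⊆ 0--01,0-0-1
  m10 ⊆ 0101- [E]
  m11 ⊆ -1011,0-0-1,0101-
  m13 ⊆ --101,0--01
  m16 ⊆ -0-0-,1-000
  m17 ⊆ -0-0- [E]
  m20 ⊆ -0-0-,-01--
  m21 ⊆ --101,-0-0-,-01--,1-1-1
  m23 ⊆ -01--,1-1-1,1-11-
  m24 ⊆ 1-000 [E]
  m27 ⊆ -1011,11-11
  m29 ⊆ --101,1-1-1
  m30 ⊆ 1-11- [E]
  m31 ⊆ 1-1-1,1-11-,11-11
E = {-0-0-, -01--, 0101-, 1-000, 1-11-}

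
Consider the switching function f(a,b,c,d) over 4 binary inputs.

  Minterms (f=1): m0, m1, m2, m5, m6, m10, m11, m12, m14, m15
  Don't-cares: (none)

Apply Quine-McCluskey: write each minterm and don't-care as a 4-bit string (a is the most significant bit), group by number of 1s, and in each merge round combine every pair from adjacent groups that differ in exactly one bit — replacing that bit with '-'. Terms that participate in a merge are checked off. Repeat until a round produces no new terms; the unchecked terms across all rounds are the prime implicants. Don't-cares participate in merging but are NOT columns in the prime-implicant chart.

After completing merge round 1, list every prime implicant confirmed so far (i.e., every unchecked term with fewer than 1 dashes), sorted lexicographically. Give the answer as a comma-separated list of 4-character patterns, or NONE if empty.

size-2^0 implicants → 0000(✓)  0001(✓)  0010(✓)  0101(✓)  0110(✓)  1010(✓)  1011(✓)  1100(✓)  1110(✓)  1111(✓)
size-2^1 implicants → -010(✓)  -110(✓)  0-01  0-10(✓)  00-0  000-  1-10(✓)  1-11(✓)  101-(✓)  11-0  111-(✓)
size-2^2 implicants → --10  1-1-
Unchecked terms (primes): --10, 0-01, 00-0, 000-, 1-1-, 11-0

NONE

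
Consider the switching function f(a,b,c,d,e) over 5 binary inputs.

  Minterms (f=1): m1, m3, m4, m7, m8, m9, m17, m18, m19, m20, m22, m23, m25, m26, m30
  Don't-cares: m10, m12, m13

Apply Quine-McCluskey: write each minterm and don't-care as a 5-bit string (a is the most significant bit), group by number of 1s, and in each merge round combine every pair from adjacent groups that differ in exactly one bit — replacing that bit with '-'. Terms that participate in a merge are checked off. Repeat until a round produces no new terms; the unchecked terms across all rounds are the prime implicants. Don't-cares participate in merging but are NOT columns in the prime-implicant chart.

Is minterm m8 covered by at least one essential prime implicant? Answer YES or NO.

NO

Round 0: 00001✓ 00011✓ 00100✓ 00111✓ 01000✓ 01001✓ 01010✓ 01100✓ 01101✓ 10001✓ 10010✓ 10011✓ 10100✓ 10110✓ 10111✓ 11001✓ 11010✓ 11110✓
Round 1: -0001✓ -0011✓ -0100 -0111✓ -1001✓ -1010 0-001✓ 0-100 00-11✓ 000-1✓ 01-00✓ 01-01✓ 010-0 0100-✓ 0110-✓ 1-001✓ 1-010✓ 1-110✓ 10-10✓ 10-11✓ 100-1✓ 1001-✓ 101-0 1011-✓ 11-10✓
Round 2: --001 -0-11 -00-1 01-0- 1--10 10-1-
PIs = {--001, -0-11, -00-1, -0100, -1010, 0-100, 01-0-, 010-0, 1--10, 10-1-, 101-0}
Coverage chart:
  m1: --001,-00-1
  m3: -0-11,-00-1
  m4: -0100,0-100
  m7: -0-11 ←essential
  m8: 01-0-,010-0
  m9: --001,01-0-
  m17: --001,-00-1
  m18: 1--10,10-1-
  m19: -0-11,-00-1,10-1-
  m20: -0100,101-0
  m22: 1--10,10-1-,101-0
  m23: -0-11,10-1-
  m25: --001 ←essential
  m26: -1010,1--10
  m30: 1--10 ←essential
Essential: --001, -0-11, 1--10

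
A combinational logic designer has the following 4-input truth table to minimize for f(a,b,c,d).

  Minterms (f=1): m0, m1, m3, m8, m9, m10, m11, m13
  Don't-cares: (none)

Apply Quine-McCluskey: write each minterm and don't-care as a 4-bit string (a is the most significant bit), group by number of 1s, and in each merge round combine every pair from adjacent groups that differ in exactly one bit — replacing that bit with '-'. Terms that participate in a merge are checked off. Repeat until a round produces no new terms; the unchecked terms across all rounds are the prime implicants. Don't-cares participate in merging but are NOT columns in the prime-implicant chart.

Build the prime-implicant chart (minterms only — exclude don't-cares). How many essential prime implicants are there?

[col 0] 0000*, 0001*, 0011*, 1000*, 1001*, 1010*, 1011*, 1101*
[col 1] -000*, -001*, -011*, 00-1*, 000-*, 1-01, 10-0*, 10-1*, 100-*, 101-*
[col 2] -0-1, -00-, 10--
Prime implicants: -0-1, -00-, 1-01, 10--
PI chart (minterm → PIs covering it):
  0 | -00-  (sole → essential)
  1 | -0-1,-00-
  3 | -0-1  (sole → essential)
  8 | -00-,10--
  9 | -0-1,-00-,1-01,10--
  10 | 10--  (sole → essential)
  11 | -0-1,10--
  13 | 1-01  (sole → essential)
Essential prime implicants: -0-1, -00-, 1-01, 10--

4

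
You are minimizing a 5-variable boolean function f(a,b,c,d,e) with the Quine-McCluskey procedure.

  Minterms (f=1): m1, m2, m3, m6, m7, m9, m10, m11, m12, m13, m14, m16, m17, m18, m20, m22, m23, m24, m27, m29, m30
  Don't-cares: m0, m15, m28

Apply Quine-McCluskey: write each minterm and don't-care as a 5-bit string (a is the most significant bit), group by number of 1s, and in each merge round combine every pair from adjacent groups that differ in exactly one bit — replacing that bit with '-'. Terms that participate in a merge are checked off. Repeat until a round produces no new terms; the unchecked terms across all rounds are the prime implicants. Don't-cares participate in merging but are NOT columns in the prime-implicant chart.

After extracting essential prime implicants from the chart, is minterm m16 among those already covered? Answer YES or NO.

YES

size-2^0 implicants → 00000(✓)  00001(✓)  00010(✓)  00011(✓)  00110(✓)  00111(✓)  01001(✓)  01010(✓)  01011(✓)  01100(✓)  01101(✓)  01110(✓)  01111(✓)  10000(✓)  10001(✓)  10010(✓)  10100(✓)  10110(✓)  10111(✓)  11000(✓)  11011(✓)  11100(✓)  11101(✓)  11110(✓)
size-2^1 implicants → -0000(✓)  -0001(✓)  -0010(✓)  -0110(✓)  -0111(✓)  -1011  -1100(✓)  -1101(✓)  -1110(✓)  0-001(✓)  0-010(✓)  0-011(✓)  0-110(✓)  0-111(✓)  00-10(✓)  00-11(✓)  000-0(✓)  000-1(✓)  0000-(✓)  0001-(✓)  0011-(✓)  01-01(✓)  01-10(✓)  01-11(✓)  010-1(✓)  0101-(✓)  011-0(✓)  011-1(✓)  0110-(✓)  0111-(✓)  1-000(✓)  1-100(✓)  1-110(✓)  10-00(✓)  10-10(✓)  100-0(✓)  1000-(✓)  101-0(✓)  1011-(✓)  11-00(✓)  111-0(✓)  1110-(✓)
size-2^2 implicants → --110  -0-10  -00-0  -000-  -011-  -11-0  -110-  0--10(✓)  0--11(✓)  0-0-1  0-01-(✓)  0-11-(✓)  00-1-(✓)  000--  01--1  01-1-(✓)  011--  1--00  1-1-0  10--0
size-2^3 implicants → 0--1-
Unchecked terms (primes): --110, -0-10, -00-0, -000-, -011-, -1011, -11-0, -110-, 0--1-, 0-0-1, 000--, 01--1, 011--, 1--00, 1-1-0, 10--0
Minterm coverage:
  m1 ⊆ -000-,0-0-1,000--
  m2 ⊆ -0-10,-00-0,0--1-,000--
  m3 ⊆ 0--1-,0-0-1,000--
  m6 ⊆ --110,-0-10,-011-,0--1-
  m7 ⊆ -011-,0--1-
  m9 ⊆ 0-0-1,01--1
  m10 ⊆ 0--1- [E]
  m11 ⊆ -1011,0--1-,0-0-1,01--1
  m12 ⊆ -11-0,-110-,011--
  m13 ⊆ -110-,01--1,011--
  m14 ⊆ --110,-11-0,0--1-,011--
  m16 ⊆ -00-0,-000-,1--00,10--0
  m17 ⊆ -000- [E]
  m18 ⊆ -0-10,-00-0,10--0
  m20 ⊆ 1--00,1-1-0,10--0
  m22 ⊆ --110,-0-10,-011-,1-1-0,10--0
  m23 ⊆ -011- [E]
  m24 ⊆ 1--00 [E]
  m27 ⊆ -1011 [E]
  m29 ⊆ -110- [E]
  m30 ⊆ --110,-11-0,1-1-0
E = {-000-, -011-, -1011, -110-, 0--1-, 1--00}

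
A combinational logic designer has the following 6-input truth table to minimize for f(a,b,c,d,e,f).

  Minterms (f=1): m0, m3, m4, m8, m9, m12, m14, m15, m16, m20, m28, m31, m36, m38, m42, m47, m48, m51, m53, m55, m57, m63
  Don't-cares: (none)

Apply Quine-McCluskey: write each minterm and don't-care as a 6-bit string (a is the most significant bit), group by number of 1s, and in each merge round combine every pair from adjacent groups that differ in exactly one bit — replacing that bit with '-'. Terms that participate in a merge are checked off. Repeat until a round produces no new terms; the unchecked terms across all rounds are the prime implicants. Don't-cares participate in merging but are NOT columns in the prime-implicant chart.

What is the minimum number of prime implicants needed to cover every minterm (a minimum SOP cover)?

Round 0: 000000✓ 000011 000100✓ 001000✓ 001001✓ 001100✓ 001110✓ 001111✓ 010000✓ 010100✓ 011100✓ 011111✓ 100100✓ 100110✓ 101010 101111✓ 110000✓ 110011✓ 110101✓ 110111✓ 111001 111111✓
Round 1: -00100 -01111✓ -10000 -11111✓ 0-0000✓ 0-0100✓ 0-1100✓ 0-1111✓ 00-000✓ 00-100✓ 000-00✓ 001-00✓ 00100- 0011-0 00111- 01-100✓ 010-00✓ 1-1111✓ 1001-0 11-111 110-11 1101-1
Round 2: --1111 0--100 0-0-00 00--00
PIs = {--1111, -00100, -10000, 0--100, 0-0-00, 00--00, 000011, 00100-, 0011-0, 00111-, 1001-0, 101010, 11-111, 110-11, 1101-1, 111001}
Coverage chart:
  m0: 0-0-00,00--00
  m3: 000011 ←essential
  m4: -00100,0--100,0-0-00,00--00
  m8: 00--00,00100-
  m9: 00100- ←essential
  m12: 0--100,00--00,0011-0
  m14: 0011-0,00111-
  m15: --1111,00111-
  m16: -10000,0-0-00
  m20: 0--100,0-0-00
  m28: 0--100 ←essential
  m31: --1111 ←essential
  m36: -00100,1001-0
  m38: 1001-0 ←essential
  m42: 101010 ←essential
  m47: --1111 ←essential
  m48: -10000 ←essential
  m51: 110-11 ←essential
  m53: 1101-1 ←essential
  m55: 11-111,110-11,1101-1
  m57: 111001 ←essential
  m63: --1111,11-111
Essential: --1111, -10000, 0--100, 000011, 00100-, 1001-0, 101010, 110-11, 1101-1, 111001
Petrick residual → 0-0-00, 0011-0
Min cover (12 terms): cdef + bc'd'e'f' + a'de'f' + a'c'e'f' + a'b'c'd'ef + a'b'cd'e' + a'b'cdf' + ab'c'df' + ab'cd'ef' + abc'ef + abc'df + abcd'e'f

12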